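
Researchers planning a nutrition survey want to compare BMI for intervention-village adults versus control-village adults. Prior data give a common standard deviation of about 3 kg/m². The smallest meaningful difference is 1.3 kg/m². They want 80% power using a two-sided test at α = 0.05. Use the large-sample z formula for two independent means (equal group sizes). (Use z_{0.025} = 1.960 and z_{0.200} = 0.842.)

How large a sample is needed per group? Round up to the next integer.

n = 84 per group

n = (z_{α/2} + z_β)² · (σ₁² + σ₂²) / δ²
  = (1.960 + 0.842)² · (2·3² = 18) / 1.3²
  = 7.8512 · 18 / 1.69
  = 83.62
Round up → n = 84 per group.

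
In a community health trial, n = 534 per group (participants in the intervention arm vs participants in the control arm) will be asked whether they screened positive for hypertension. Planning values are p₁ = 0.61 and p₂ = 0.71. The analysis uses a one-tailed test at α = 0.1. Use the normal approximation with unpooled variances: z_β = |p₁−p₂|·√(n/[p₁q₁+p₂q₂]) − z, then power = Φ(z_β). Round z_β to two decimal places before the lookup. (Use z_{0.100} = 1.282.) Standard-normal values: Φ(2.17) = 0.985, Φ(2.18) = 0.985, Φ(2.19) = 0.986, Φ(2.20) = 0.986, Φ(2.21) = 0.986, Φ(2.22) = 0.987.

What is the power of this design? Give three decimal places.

z_β = |p₁−p₂|·√(n/[p₁q₁+p₂q₂]) − z_α
    = 0.10 · √(534/0.4438) − 1.282
    = 0.10 · 34.6878 − 1.282
    = 3.4688 − 1.282 = 2.1868 → 2.19
Power = Φ(2.19) = 0.986.

Power ≈ 0.986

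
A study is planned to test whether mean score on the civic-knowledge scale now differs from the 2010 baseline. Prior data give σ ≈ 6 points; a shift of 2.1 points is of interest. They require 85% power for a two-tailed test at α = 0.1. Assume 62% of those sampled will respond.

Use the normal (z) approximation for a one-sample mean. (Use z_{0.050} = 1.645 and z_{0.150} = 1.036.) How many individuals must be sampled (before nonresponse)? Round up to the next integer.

n = 95

n = (z_{α/2} + z_β)² · σ² / δ²
  = (1.645 + 1.036)² · 6² / 2.1²
  = 7.1878 · 36 / 4.41
  = 58.68
Adjust for 62% response: 58.68 / 0.62 = 94.64.
Round up → n = 95.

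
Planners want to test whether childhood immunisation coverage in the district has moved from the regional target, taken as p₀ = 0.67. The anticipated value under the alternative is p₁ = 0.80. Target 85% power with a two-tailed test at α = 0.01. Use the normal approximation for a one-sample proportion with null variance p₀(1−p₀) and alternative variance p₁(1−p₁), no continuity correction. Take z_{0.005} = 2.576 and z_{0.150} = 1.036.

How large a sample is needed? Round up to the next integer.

n = [z_{α/2}·√(p₀q₀) + z_β·√(p₁q₁)]² / (p₁ − p₀)²
  = [2.576·√(0.67·0.33) + 1.036·√(0.80·0.20)]² / (0.13)²
  = [2.576·0.4702 + 1.036·0.4000]² / 0.0169
  = [1.6257]² / 0.0169
  = 156.38
Round up → n = 157.

n = 157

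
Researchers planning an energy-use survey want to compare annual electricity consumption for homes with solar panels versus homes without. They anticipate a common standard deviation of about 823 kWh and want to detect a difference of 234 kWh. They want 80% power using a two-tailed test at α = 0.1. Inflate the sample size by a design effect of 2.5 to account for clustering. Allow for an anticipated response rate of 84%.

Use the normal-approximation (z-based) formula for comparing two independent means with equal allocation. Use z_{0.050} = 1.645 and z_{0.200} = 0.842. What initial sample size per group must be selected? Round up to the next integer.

n = (z_{α/2} + z_β)² · (σ₁² + σ₂²) / δ²
  = (1.645 + 0.842)² · (2·823² = 1354658) / 234²
  = 6.1852 · 1354658 / 54756
  = 153.02
Design effect: 2.5 × 153.02 = 382.55.
Adjust for 84% response: 382.55 / 0.84 = 455.42.
Round up → n = 456 per group.

n = 456 per group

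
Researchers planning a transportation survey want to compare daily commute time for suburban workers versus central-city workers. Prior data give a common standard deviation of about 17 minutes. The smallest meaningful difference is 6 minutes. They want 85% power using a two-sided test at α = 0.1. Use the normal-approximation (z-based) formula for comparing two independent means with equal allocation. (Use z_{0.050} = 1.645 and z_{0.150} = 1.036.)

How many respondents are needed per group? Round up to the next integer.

n = (z_{α/2} + z_β)² · (σ₁² + σ₂²) / δ²
  = (1.645 + 1.036)² · (2·17² = 578) / 6²
  = 7.1878 · 578 / 36
  = 115.40
Round up → n = 116 per group.

n = 116 per group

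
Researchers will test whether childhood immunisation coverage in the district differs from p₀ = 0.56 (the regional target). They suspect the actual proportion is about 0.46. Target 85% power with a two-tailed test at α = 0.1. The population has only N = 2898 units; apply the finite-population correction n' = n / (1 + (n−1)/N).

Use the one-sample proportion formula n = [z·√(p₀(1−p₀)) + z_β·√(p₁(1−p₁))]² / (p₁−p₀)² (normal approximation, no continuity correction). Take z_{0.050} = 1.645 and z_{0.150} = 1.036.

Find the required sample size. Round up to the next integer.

n = 168

n = [z_{α/2}·√(p₀q₀) + z_β·√(p₁q₁)]² / (p₁ − p₀)²
  = [1.645·√(0.56·0.44) + 1.036·√(0.46·0.54)]² / (-0.10)²
  = [1.645·0.4964 + 1.036·0.4984]² / 0.0100
  = [1.3329]² / 0.0100
  = 177.66
Finite-population correction (N = 2898): 177.66 / (1 + (177.66 − 1)/2898) = 167.45.
Round up → n = 168.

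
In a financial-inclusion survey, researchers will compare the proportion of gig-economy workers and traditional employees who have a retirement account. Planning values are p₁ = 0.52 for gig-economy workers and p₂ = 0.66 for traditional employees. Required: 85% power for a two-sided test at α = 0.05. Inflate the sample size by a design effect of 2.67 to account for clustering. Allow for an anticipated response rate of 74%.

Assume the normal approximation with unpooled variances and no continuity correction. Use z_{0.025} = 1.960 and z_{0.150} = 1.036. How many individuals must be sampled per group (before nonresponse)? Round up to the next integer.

n = (z_{α/2} + z_β)² · [p₁(1−p₁) + p₂(1−p₂)] / (p₁ − p₂)²
  = (1.960 + 1.036)² · (0.52·0.48 + 0.66·0.34) / (-0.14)²
  = (2.996)² · (0.2496 + 0.2244) / 0.0196
  = 8.9760 · 0.4740 / 0.0196
  = 217.07
Design effect: 2.67 × 217.07 = 579.59.
Adjust for 74% response: 579.59 / 0.74 = 783.22.
Round up → n = 784 per group.

n = 784 per group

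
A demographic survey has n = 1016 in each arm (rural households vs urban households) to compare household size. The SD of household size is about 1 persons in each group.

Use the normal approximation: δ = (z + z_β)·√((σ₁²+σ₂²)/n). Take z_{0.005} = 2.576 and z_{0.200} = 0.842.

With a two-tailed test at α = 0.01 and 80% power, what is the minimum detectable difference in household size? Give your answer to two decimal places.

δ = (z_{α/2} + z_β) · √((σ₁²+σ₂²)/n)
  = (2.576 + 0.842) · √(2/1016)
  = 3.418 · √0.00197
  = 3.418 · 0.0444
  = 0.1516

Minimum detectable difference ≈ 0.15 persons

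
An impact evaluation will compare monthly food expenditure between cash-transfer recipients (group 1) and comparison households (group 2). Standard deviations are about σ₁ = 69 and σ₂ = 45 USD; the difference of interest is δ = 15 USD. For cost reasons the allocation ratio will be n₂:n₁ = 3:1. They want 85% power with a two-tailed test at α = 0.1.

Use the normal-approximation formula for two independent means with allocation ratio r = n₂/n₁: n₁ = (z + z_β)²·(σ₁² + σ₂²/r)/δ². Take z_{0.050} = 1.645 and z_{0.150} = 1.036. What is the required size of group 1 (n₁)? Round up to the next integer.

n₁ = 174

n₁ = (z_{α/2} + z_β)² · (σ₁² + σ₂²/r) / δ²
   = (1.645 + 1.036)² · (69² + 45²/3) / 15²
   = 7.1878 · (4761 + 675) / 225
   = 7.1878 · 5436 / 225
   = 173.66
Round up → n₁ = 174; n₂ = r·n₁ = 3 × 174 = 522.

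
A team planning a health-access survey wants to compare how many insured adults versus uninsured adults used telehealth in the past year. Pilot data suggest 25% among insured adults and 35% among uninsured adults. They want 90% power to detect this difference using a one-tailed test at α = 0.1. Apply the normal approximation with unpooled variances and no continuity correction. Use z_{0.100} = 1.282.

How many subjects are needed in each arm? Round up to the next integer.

n = 273 per group

n = (z_α + z_β)² · [p₁(1−p₁) + p₂(1−p₂)] / (p₁ − p₂)²
  = (1.282 + 1.282)² · (0.25·0.75 + 0.35·0.65) / (-0.10)²
  = (2.564)² · (0.1875 + 0.2275) / 0.0100
  = 6.5741 · 0.4150 / 0.0100
  = 272.82
Round up → n = 273 per group.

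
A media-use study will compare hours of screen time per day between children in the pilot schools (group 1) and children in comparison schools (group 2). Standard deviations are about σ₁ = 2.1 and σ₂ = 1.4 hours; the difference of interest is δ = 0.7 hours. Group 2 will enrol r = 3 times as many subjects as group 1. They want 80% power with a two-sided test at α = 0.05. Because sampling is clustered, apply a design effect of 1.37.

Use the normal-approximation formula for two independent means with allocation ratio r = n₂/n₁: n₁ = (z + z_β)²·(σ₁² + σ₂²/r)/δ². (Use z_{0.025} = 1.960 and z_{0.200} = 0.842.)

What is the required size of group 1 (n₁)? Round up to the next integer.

n₁ = (z_{α/2} + z_β)² · (σ₁² + σ₂²/r) / δ²
   = (1.960 + 0.842)² · (2.1² + 1.4²/3) / 0.7²
   = 7.8512 · (4.41 + 0.65333) / 0.49
   = 7.8512 · 5.0633 / 0.49
   = 81.13
Design effect: 1.37 × 81.13 = 111.15.
Round up → n₁ = 112; n₂ = r·n₁ = 3 × 112 = 336.

n₁ = 112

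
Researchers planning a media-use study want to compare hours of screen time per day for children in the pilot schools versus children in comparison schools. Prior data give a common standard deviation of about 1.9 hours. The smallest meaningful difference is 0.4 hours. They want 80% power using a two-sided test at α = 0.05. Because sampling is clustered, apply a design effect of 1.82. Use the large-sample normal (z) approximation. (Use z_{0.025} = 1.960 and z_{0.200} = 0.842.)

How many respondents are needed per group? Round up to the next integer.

n = 645 per group

n = (z_{α/2} + z_β)² · (σ₁² + σ₂²) / δ²
  = (1.960 + 0.842)² · (2·1.9² = 7.22) / 0.4²
  = 7.8512 · 7.22 / 0.16
  = 354.29
Design effect: 1.82 × 354.29 = 644.80.
Round up → n = 645 per group.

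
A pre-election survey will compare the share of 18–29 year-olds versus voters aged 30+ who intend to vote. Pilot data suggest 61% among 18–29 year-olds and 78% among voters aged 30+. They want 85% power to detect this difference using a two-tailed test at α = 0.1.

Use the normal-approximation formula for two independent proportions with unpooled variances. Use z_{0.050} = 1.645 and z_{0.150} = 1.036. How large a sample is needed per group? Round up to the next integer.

n = 102 per group

n = (z_{α/2} + z_β)² · [p₁(1−p₁) + p₂(1−p₂)] / (p₁ − p₂)²
  = (1.645 + 1.036)² · (0.61·0.39 + 0.78·0.22) / (-0.17)²
  = (2.681)² · (0.2379 + 0.1716) / 0.0289
  = 7.1878 · 0.4095 / 0.0289
  = 101.85
Round up → n = 102 per group.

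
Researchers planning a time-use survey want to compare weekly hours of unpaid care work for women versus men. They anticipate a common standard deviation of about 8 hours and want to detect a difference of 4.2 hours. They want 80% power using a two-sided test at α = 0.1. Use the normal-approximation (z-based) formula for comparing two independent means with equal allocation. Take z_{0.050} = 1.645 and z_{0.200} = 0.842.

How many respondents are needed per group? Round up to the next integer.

n = 45 per group

n = (z_{α/2} + z_β)² · (σ₁² + σ₂²) / δ²
  = (1.645 + 0.842)² · (2·8² = 128) / 4.2²
  = 6.1852 · 128 / 17.64
  = 44.88
Round up → n = 45 per group.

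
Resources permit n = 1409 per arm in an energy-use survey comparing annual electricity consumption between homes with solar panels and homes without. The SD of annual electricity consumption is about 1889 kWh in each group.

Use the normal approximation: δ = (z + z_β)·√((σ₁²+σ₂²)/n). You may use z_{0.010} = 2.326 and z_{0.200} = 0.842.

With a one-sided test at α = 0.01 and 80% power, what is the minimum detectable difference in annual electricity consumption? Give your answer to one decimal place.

δ = (z_α + z_β) · √((σ₁²+σ₂²)/n)
  = (2.326 + 0.842) · √(7136642/1409)
  = 3.168 · √5065.0
  = 3.168 · 71.1691
  = 225.4637

Minimum detectable difference ≈ 225.5 kWh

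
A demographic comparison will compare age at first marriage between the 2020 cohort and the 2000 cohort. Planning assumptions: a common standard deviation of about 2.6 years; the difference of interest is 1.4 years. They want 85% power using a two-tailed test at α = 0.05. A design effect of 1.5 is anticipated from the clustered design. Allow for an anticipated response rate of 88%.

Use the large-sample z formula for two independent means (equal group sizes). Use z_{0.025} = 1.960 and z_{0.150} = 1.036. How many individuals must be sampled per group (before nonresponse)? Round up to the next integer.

n = (z_{α/2} + z_β)² · (σ₁² + σ₂²) / δ²
  = (1.960 + 1.036)² · (2·2.6² = 13.52) / 1.4²
  = 8.9760 · 13.52 / 1.96
  = 61.92
Design effect: 1.5 × 61.92 = 92.87.
Adjust for 88% response: 92.87 / 0.88 = 105.54.
Round up → n = 106 per group.

n = 106 per group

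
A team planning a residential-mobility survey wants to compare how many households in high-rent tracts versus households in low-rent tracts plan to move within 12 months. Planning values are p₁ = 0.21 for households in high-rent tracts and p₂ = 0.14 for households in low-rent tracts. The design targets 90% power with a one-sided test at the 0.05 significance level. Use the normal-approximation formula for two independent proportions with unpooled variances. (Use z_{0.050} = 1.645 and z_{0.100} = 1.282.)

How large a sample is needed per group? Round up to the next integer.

n = (z_α + z_β)² · [p₁(1−p₁) + p₂(1−p₂)] / (p₁ − p₂)²
  = (1.645 + 1.282)² · (0.21·0.79 + 0.14·0.86) / (0.07)²
  = (2.927)² · (0.1659 + 0.1204) / 0.0049
  = 8.5673 · 0.2863 / 0.0049
  = 500.58
Round up → n = 501 per group.

n = 501 per group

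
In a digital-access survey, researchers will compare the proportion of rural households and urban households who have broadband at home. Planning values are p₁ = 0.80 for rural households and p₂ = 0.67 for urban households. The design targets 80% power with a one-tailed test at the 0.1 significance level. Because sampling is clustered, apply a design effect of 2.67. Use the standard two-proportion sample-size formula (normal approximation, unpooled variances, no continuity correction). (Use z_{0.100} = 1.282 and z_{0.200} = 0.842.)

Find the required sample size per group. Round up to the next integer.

n = (z_α + z_β)² · [p₁(1−p₁) + p₂(1−p₂)] / (p₁ − p₂)²
  = (1.282 + 0.842)² · (0.80·0.20 + 0.67·0.33) / (0.13)²
  = (2.124)² · (0.1600 + 0.2211) / 0.0169
  = 4.5114 · 0.3811 / 0.0169
  = 101.73
Design effect: 2.67 × 101.73 = 271.63.
Round up → n = 272 per group.

n = 272 per group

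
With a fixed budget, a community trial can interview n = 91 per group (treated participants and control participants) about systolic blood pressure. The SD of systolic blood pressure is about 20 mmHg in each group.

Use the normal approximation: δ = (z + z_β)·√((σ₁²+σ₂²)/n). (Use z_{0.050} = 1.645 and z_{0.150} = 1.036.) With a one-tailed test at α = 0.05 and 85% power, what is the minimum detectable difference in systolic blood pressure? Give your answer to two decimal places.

Minimum detectable difference ≈ 7.95 mmHg

δ = (z_α + z_β) · √((σ₁²+σ₂²)/n)
  = (1.645 + 1.036) · √(800/91)
  = 2.681 · √8.7912
  = 2.681 · 2.9650
  = 7.9492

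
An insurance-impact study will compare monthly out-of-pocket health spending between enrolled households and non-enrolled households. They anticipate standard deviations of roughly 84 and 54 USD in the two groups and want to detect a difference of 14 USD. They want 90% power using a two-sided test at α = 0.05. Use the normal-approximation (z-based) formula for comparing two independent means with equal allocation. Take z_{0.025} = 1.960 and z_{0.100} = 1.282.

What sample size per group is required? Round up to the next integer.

n = (z_{α/2} + z_β)² · (σ₁² + σ₂²) / δ²
  = (1.960 + 1.282)² · (84² + 54² = 9972) / 14²
  = 10.5106 · 9972 / 196
  = 534.75
Round up → n = 535 per group.

n = 535 per group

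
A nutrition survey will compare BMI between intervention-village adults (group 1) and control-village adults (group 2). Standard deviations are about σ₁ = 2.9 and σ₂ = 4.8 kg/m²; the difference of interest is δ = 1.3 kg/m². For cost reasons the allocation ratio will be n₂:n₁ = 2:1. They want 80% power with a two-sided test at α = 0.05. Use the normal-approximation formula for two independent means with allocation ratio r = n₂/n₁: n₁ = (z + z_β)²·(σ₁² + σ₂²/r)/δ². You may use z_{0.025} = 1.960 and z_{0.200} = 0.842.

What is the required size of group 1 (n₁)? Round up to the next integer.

n₁ = 93

n₁ = (z_{α/2} + z_β)² · (σ₁² + σ₂²/r) / δ²
   = (1.960 + 0.842)² · (2.9² + 4.8²/2) / 1.3²
   = 7.8512 · (8.41 + 11.52) / 1.69
   = 7.8512 · 19.93 / 1.69
   = 92.59
Round up → n₁ = 93; n₂ = r·n₁ = 2 × 93 = 186.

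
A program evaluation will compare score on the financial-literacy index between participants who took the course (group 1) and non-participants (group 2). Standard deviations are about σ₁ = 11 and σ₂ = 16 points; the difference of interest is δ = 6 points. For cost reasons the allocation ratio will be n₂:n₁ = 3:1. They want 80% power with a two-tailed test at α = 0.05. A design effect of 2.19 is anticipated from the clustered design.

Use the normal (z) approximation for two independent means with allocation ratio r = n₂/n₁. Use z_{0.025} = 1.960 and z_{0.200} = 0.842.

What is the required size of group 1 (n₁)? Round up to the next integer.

n₁ = (z_{α/2} + z_β)² · (σ₁² + σ₂²/r) / δ²
   = (1.960 + 0.842)² · (11² + 16²/3) / 6²
   = 7.8512 · (121 + 85.3333) / 36
   = 7.8512 · 206.3333 / 36
   = 45.00
Design effect: 2.19 × 45.00 = 98.55.
Round up → n₁ = 99; n₂ = r·n₁ = 3 × 99 = 297.

n₁ = 99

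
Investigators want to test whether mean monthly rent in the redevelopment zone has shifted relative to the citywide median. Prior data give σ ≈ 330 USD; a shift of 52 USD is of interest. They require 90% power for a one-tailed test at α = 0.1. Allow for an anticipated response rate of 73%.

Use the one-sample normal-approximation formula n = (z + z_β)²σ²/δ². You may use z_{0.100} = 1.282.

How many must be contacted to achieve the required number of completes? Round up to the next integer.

n = (z_α + z_β)² · σ² / δ²
  = (1.282 + 1.282)² · 330² / 52²
  = 6.5741 · 108900 / 2704
  = 264.76
Adjust for 73% response: 264.76 / 0.73 = 362.69.
Round up → n = 363.

n = 363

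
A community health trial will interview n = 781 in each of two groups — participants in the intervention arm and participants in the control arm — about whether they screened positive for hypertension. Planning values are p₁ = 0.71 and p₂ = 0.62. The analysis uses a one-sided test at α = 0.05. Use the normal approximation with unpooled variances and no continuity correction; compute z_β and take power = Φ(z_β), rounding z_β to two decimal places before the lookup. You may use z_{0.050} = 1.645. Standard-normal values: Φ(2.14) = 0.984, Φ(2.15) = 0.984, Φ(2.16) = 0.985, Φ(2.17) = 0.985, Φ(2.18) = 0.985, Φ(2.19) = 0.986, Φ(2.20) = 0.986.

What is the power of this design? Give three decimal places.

Power ≈ 0.984

z_β = |p₁−p₂|·√(n/[p₁q₁+p₂q₂]) − z_α
    = 0.09 · √(781/0.4415) − 1.645
    = 0.09 · 42.0591 − 1.645
    = 3.7853 − 1.645 = 2.1403 → 2.14
Power = Φ(2.14) = 0.984.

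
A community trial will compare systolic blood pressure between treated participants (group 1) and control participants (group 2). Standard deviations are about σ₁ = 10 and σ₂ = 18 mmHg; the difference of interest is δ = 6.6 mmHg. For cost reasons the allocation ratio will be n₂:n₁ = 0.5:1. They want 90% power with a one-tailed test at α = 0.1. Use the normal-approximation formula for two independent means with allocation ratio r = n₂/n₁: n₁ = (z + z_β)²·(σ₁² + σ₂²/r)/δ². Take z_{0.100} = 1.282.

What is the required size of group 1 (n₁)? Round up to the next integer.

n₁ = (z_α + z_β)² · (σ₁² + σ₂²/r) / δ²
   = (1.282 + 1.282)² · (10² + 18²/0.5) / 6.6²
   = 6.5741 · (100 + 648) / 43.56
   = 6.5741 · 748 / 43.56
   = 112.89
Round up → n₁ = 113; n₂ = r·n₁ = 0.5 × 113 = 57.

n₁ = 113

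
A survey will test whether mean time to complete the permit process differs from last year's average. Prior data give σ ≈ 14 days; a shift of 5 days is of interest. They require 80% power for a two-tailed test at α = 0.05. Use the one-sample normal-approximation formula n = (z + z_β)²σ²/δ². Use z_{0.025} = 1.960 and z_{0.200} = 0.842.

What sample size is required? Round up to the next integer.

n = 62

n = (z_{α/2} + z_β)² · σ² / δ²
  = (1.960 + 0.842)² · 14² / 5²
  = 7.8512 · 196 / 25
  = 61.55
Round up → n = 62.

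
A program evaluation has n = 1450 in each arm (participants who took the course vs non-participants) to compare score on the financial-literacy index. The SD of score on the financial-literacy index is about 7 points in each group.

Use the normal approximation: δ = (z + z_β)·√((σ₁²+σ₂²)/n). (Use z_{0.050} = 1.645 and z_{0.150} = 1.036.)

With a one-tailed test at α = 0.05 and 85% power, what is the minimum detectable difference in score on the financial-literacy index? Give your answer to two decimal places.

Minimum detectable difference ≈ 0.70 points

δ = (z_α + z_β) · √((σ₁²+σ₂²)/n)
  = (1.645 + 1.036) · √(98/1450)
  = 2.681 · √0.06759
  = 2.681 · 0.2600
  = 0.6970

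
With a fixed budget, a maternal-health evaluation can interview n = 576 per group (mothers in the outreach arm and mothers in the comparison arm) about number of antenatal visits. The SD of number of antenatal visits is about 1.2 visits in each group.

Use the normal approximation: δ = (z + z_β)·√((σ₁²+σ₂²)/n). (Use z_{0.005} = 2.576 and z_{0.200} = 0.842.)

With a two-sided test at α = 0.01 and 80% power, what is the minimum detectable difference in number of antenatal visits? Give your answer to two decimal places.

δ = (z_{α/2} + z_β) · √((σ₁²+σ₂²)/n)
  = (2.576 + 0.842) · √(2.88/576)
  = 3.418 · √0.005
  = 3.418 · 0.0707
  = 0.2417

Minimum detectable difference ≈ 0.24 visits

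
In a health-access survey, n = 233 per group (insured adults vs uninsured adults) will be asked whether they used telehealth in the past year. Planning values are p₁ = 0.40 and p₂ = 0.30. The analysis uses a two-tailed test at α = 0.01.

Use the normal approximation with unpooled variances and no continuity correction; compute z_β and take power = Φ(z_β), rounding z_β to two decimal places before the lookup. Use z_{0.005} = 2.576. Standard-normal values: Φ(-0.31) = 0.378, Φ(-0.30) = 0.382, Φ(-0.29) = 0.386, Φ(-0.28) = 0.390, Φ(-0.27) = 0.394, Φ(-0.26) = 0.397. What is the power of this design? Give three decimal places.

Power ≈ 0.382

z_β = |p₁−p₂|·√(n/[p₁q₁+p₂q₂]) − z_{α/2}
    = 0.10 · √(233/0.4500) − 2.576
    = 0.10 · 22.7547 − 2.576
    = 2.2755 − 2.576 = -0.3005 → -0.30
Power = Φ(-0.30) = 0.382.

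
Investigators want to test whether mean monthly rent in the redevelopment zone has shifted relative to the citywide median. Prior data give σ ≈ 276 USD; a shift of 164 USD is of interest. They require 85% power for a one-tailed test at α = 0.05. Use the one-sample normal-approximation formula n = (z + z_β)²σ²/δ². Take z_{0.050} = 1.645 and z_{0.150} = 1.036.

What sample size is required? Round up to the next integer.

n = (z_α + z_β)² · σ² / δ²
  = (1.645 + 1.036)² · 276² / 164²
  = 7.1878 · 76176 / 26896
  = 20.36
Round up → n = 21.

n = 21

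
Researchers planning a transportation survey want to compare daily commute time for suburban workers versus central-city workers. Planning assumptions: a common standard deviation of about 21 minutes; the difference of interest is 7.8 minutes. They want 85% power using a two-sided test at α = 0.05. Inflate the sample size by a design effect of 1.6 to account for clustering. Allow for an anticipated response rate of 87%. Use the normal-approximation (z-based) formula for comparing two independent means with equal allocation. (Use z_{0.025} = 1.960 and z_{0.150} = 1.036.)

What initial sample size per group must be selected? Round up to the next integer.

n = 240 per group

n = (z_{α/2} + z_β)² · (σ₁² + σ₂²) / δ²
  = (1.960 + 1.036)² · (2·21² = 882) / 7.8²
  = 8.9760 · 882 / 60.84
  = 130.13
Design effect: 1.6 × 130.13 = 208.20.
Adjust for 87% response: 208.20 / 0.87 = 239.31.
Round up → n = 240 per group.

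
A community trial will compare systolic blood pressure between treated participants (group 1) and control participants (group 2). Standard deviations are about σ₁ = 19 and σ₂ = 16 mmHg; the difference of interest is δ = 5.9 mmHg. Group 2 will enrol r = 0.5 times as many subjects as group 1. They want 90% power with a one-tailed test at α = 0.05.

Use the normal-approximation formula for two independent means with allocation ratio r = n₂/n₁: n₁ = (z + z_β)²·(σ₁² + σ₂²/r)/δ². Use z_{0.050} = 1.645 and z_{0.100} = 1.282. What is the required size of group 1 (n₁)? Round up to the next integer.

n₁ = (z_α + z_β)² · (σ₁² + σ₂²/r) / δ²
   = (1.645 + 1.282)² · (19² + 16²/0.5) / 5.9²
   = 8.5673 · (361 + 512) / 34.81
   = 8.5673 · 873 / 34.81
   = 214.86
Round up → n₁ = 215; n₂ = r·n₁ = 0.5 × 215 = 108.

n₁ = 215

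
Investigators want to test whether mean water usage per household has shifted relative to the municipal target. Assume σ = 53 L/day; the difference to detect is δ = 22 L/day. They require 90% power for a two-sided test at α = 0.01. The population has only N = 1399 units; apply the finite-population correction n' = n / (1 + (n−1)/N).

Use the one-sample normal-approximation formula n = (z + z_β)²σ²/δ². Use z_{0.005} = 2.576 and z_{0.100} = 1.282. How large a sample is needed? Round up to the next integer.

n = (z_{α/2} + z_β)² · σ² / δ²
  = (2.576 + 1.282)² · 53² / 22²
  = 14.8842 · 2809 / 484
  = 86.38
Finite-population correction (N = 1399): 86.38 / (1 + (86.38 − 1)/1399) = 81.41.
Round up → n = 82.

n = 82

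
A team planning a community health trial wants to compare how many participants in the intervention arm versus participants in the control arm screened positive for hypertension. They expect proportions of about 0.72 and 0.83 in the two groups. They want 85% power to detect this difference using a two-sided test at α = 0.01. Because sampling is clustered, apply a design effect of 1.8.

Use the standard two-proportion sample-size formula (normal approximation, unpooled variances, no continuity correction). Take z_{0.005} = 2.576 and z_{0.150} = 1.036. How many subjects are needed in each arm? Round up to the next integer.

n = (z_{α/2} + z_β)² · [p₁(1−p₁) + p₂(1−p₂)] / (p₁ − p₂)²
  = (2.576 + 1.036)² · (0.72·0.28 + 0.83·0.17) / (-0.11)²
  = (3.612)² · (0.2016 + 0.1411) / 0.0121
  = 13.0465 · 0.3427 / 0.0121
  = 369.51
Design effect: 1.8 × 369.51 = 665.11.
Round up → n = 666 per group.

n = 666 per group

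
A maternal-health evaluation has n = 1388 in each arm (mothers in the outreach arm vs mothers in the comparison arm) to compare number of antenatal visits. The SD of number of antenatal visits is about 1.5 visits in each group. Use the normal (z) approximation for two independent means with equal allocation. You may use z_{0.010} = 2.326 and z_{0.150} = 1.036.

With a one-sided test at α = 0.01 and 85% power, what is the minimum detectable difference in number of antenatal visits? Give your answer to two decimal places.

δ = (z_α + z_β) · √((σ₁²+σ₂²)/n)
  = (2.326 + 1.036) · √(4.5/1388)
  = 3.362 · √0.00324
  = 3.362 · 0.0569
  = 0.1914

Minimum detectable difference ≈ 0.19 visits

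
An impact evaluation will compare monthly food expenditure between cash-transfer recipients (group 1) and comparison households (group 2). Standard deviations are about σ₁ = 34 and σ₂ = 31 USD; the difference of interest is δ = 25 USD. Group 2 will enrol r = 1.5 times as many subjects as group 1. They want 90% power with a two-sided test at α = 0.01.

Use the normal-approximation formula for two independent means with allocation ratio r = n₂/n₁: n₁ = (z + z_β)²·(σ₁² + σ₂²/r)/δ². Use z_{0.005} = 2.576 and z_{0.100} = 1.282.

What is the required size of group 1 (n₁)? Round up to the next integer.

n₁ = (z_{α/2} + z_β)² · (σ₁² + σ₂²/r) / δ²
   = (2.576 + 1.282)² · (34² + 31²/1.5) / 25²
   = 14.8842 · (1156 + 640.6667) / 625
   = 14.8842 · 1796.7 / 625
   = 42.79
Round up → n₁ = 43; n₂ = r·n₁ = 1.5 × 43 = 65.

n₁ = 43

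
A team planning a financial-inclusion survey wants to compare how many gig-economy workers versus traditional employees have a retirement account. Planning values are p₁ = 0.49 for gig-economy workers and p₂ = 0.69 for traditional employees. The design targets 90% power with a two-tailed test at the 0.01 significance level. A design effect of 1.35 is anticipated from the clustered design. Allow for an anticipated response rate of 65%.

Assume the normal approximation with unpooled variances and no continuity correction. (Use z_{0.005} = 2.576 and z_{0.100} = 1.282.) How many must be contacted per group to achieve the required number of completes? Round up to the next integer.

n = (z_{α/2} + z_β)² · [p₁(1−p₁) + p₂(1−p₂)] / (p₁ − p₂)²
  = (2.576 + 1.282)² · (0.49·0.51 + 0.69·0.31) / (-0.20)²
  = (3.858)² · (0.2499 + 0.2139) / 0.0400
  = 14.8842 · 0.4638 / 0.0400
  = 172.58
Design effect: 1.35 × 172.58 = 232.99.
Adjust for 65% response: 232.99 / 0.65 = 358.44.
Round up → n = 359 per group.

n = 359 per group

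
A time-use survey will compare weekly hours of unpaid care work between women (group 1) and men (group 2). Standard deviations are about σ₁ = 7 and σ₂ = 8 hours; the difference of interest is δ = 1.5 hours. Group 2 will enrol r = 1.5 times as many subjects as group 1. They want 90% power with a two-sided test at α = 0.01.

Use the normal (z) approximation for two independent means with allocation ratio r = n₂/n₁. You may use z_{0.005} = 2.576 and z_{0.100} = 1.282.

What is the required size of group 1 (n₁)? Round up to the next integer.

n₁ = 607

n₁ = (z_{α/2} + z_β)² · (σ₁² + σ₂²/r) / δ²
   = (2.576 + 1.282)² · (7² + 8²/1.5) / 1.5²
   = 14.8842 · (49 + 42.6667) / 2.25
   = 14.8842 · 91.6667 / 2.25
   = 606.39
Round up → n₁ = 607; n₂ = r·n₁ = 1.5 × 607 = 911.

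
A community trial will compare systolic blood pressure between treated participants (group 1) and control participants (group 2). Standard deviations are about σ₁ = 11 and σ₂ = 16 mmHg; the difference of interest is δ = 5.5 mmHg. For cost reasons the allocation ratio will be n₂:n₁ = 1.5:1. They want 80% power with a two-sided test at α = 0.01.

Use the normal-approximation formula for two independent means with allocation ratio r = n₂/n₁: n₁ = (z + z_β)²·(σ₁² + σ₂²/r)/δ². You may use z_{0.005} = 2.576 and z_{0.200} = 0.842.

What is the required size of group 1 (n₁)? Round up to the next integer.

n₁ = (z_{α/2} + z_β)² · (σ₁² + σ₂²/r) / δ²
   = (2.576 + 0.842)² · (11² + 16²/1.5) / 5.5²
   = 11.6827 · (121 + 170.6667) / 30.25
   = 11.6827 · 291.6667 / 30.25
   = 112.64
Round up → n₁ = 113; n₂ = r·n₁ = 1.5 × 113 = 170.

n₁ = 113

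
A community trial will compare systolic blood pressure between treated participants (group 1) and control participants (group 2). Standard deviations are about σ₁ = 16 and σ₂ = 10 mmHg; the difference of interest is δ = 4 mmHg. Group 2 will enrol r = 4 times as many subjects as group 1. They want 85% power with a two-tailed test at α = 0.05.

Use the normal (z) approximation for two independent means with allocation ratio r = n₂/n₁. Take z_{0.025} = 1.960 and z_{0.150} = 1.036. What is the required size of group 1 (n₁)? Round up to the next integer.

n₁ = 158

n₁ = (z_{α/2} + z_β)² · (σ₁² + σ₂²/r) / δ²
   = (1.960 + 1.036)² · (16² + 10²/4) / 4²
   = 8.9760 · (256 + 25) / 16
   = 8.9760 · 281 / 16
   = 157.64
Round up → n₁ = 158; n₂ = r·n₁ = 4 × 158 = 632.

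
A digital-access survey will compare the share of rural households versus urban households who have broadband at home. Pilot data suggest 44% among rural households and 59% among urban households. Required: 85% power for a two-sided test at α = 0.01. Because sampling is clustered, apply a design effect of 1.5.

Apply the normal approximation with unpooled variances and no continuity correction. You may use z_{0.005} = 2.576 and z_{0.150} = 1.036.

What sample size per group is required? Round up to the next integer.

n = 425 per group

n = (z_{α/2} + z_β)² · [p₁(1−p₁) + p₂(1−p₂)] / (p₁ − p₂)²
  = (2.576 + 1.036)² · (0.44·0.56 + 0.59·0.41) / (-0.15)²
  = (3.612)² · (0.2464 + 0.2419) / 0.0225
  = 13.0465 · 0.4883 / 0.0225
  = 283.14
Design effect: 1.5 × 283.14 = 424.71.
Round up → n = 425 per group.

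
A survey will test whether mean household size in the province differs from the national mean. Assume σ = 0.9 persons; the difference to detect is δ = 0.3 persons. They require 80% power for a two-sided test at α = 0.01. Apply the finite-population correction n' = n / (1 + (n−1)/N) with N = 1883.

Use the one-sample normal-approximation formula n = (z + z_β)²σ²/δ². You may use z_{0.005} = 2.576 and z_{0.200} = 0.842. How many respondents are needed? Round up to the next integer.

n = 100

n = (z_{α/2} + z_β)² · σ² / δ²
  = (2.576 + 0.842)² · 0.9² / 0.3²
  = 11.6827 · 0.81 / 0.09
  = 105.14
Finite-population correction (N = 1883): 105.14 / (1 + (105.14 − 1)/1883) = 99.63.
Round up → n = 100.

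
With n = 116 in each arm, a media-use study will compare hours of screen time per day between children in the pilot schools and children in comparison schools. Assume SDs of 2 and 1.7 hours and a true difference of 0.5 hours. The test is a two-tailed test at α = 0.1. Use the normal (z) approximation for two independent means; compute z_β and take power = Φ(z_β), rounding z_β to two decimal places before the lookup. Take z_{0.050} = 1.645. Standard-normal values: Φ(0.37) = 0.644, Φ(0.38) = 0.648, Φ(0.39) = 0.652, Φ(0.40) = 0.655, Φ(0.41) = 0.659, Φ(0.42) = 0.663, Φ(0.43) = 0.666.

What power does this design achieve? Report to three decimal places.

z_β = δ·√(n/(σ₁²+σ₂²)) − z_{α/2}
    = 0.5 · √(116/6.89) − 1.645
    = 0.5 · 4.10317 − 1.645
    = 2.0516 − 1.645 = 0.4066 → 0.41
Power = Φ(0.41) = 0.659.

Power ≈ 0.659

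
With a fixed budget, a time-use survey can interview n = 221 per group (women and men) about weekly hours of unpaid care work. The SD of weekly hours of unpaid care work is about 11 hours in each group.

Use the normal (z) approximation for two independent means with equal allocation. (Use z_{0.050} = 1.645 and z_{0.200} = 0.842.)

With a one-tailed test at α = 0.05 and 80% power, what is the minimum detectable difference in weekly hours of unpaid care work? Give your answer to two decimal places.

δ = (z_α + z_β) · √((σ₁²+σ₂²)/n)
  = (1.645 + 0.842) · √(242/221)
  = 2.487 · √1.095
  = 2.487 · 1.0464
  = 2.6025

Minimum detectable difference ≈ 2.60 hours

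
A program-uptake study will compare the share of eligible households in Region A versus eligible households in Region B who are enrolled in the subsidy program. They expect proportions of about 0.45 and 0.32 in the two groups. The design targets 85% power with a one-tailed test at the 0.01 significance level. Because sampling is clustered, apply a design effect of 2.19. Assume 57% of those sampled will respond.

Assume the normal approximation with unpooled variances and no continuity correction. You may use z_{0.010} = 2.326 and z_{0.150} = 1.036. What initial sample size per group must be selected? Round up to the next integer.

n = (z_α + z_β)² · [p₁(1−p₁) + p₂(1−p₂)] / (p₁ − p₂)²
  = (2.326 + 1.036)² · (0.45·0.55 + 0.32·0.68) / (0.13)²
  = (3.362)² · (0.2475 + 0.2176) / 0.0169
  = 11.3030 · 0.4651 / 0.0169
  = 311.07
Design effect: 2.19 × 311.07 = 681.24.
Adjust for 57% response: 681.24 / 0.57 = 1195.16.
Round up → n = 1196 per group.

n = 1196 per group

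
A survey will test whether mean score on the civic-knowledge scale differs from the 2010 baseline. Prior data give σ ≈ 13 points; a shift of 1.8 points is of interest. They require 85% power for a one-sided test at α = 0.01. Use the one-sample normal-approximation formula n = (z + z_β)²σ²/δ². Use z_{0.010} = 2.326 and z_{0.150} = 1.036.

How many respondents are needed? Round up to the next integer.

n = (z_α + z_β)² · σ² / δ²
  = (2.326 + 1.036)² · 13² / 1.8²
  = 11.3030 · 169 / 3.24
  = 589.57
Round up → n = 590.

n = 590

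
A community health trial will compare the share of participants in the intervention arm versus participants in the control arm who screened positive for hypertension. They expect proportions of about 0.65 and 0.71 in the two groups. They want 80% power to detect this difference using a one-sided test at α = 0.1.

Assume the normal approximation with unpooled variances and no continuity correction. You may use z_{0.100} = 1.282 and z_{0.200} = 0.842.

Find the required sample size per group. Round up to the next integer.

n = (z_α + z_β)² · [p₁(1−p₁) + p₂(1−p₂)] / (p₁ − p₂)²
  = (1.282 + 0.842)² · (0.65·0.35 + 0.71·0.29) / (-0.06)²
  = (2.124)² · (0.2275 + 0.2059) / 0.0036
  = 4.5114 · 0.4334 / 0.0036
  = 543.12
Round up → n = 544 per group.

n = 544 per group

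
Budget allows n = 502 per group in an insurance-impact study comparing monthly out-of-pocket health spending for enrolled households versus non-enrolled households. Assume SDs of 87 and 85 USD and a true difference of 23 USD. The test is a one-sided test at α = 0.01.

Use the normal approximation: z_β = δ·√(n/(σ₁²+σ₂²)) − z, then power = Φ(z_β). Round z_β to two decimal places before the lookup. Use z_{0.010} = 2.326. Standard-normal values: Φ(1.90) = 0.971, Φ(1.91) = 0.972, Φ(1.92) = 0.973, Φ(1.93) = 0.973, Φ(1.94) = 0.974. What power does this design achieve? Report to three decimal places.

Power ≈ 0.972

z_β = δ·√(n/(σ₁²+σ₂²)) − z_α
    = 23 · √(502/14794) − 2.326
    = 23 · 0.18421 − 2.326
    = 4.2368 − 2.326 = 1.9108 → 1.91
Power = Φ(1.91) = 0.972.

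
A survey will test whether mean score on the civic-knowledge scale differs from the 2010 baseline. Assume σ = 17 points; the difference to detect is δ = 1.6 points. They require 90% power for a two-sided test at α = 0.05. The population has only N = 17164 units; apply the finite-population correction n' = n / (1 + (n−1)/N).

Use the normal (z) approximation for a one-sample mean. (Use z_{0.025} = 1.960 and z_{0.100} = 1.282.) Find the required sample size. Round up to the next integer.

n = (z_{α/2} + z_β)² · σ² / δ²
  = (1.960 + 1.282)² · 17² / 1.6²
  = 10.5106 · 289 / 2.56
  = 1186.54
Finite-population correction (N = 17164): 1186.54 / (1 + (1186.54 − 1)/17164) = 1109.88.
Round up → n = 1110.

n = 1110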